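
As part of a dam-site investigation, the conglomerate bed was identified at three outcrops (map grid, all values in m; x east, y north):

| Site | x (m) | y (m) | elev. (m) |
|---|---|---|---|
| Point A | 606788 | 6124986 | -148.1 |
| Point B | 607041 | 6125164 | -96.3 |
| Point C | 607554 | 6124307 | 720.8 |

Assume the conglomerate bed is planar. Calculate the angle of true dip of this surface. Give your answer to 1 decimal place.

Let the plane be z = a·x + b·y + c.
Point B−Point A: 253a + 178b = 51.8;  Point C−Point A: 766a − 679b = 868.9.
Solving gives a = 0.61608, b = −0.58466.
Gradient magnitude |∇z| = √(a² + b²) = √(0.37956 + 0.34182) = 0.84934.
True dip = arctan(0.84934) = 40.3°, dipping toward NW (azimuth ≈ 314°).

40.3°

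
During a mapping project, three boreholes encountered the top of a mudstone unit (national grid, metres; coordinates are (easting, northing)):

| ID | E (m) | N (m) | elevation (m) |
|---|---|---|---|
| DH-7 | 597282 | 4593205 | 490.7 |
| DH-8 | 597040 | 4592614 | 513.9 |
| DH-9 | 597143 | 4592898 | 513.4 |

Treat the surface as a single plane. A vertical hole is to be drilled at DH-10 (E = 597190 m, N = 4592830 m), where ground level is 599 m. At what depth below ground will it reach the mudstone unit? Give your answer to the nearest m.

143 m

Two edge vectors: DH-7→DH-8 = (-242, -591, 23.2), DH-7→DH-9 = (-139, -307, 22.7).
Normal n = (DH-7→DH-8) × (DH-7→DH-9) = (-6293.3, 2268.6, -7855).
So ∂z/∂E = −n_x/n_z = −0.80118396 and ∂z/∂N = −n_y/n_z = 0.28880968.
Intercept c from DH-7: 490.7 + 478532.76 − 1326562.04 = −847538.59.
At (597190, 4592830): z_contact = −478459.0 + 1326453.7 − 847538.59 = 456.1 m.
Depth below ground = 599 − 456.1 = 143 m.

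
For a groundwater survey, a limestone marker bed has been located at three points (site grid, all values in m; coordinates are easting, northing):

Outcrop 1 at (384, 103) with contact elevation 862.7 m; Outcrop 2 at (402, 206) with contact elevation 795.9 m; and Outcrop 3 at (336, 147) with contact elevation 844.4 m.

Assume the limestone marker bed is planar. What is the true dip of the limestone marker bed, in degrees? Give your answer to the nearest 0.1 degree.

Let the plane be z = a·easting + b·northing + c.
Outcrop 2−Outcrop 1: 18a + 103b = −66.8;  Outcrop 3−Outcrop 1: −48a + 44b = −18.3.
Solving gives a = −0.18380, b = −0.61642.
Gradient magnitude |∇z| = √(a² + b²) = √(0.03378 + 0.37998) = 0.64324.
True dip = arctan(0.64324) = 32.8°, dipping toward NNE (azimuth ≈ 017°).

32.8°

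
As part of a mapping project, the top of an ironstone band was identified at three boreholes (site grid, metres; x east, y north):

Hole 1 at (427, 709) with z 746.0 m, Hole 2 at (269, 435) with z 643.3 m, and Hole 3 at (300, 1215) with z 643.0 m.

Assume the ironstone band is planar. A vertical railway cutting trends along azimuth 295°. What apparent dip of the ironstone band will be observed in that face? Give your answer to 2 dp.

32.83°

Let the plane be z = a·x + b·y + c.
Hole 2−Hole 1: −158a − 274b = −102.7;  Hole 3−Hole 1: −127a + 506b = −103.
Solving gives a = 0.69883, b = −0.02816.
Unit vector along 295° is (sin 295°, cos 295°) = (-0.9063, 0.4226).
Slope in that direction = a·(-0.9063) + b·(0.4226) = −0.64526.
Apparent dip = arctan|0.64526| = 32.83° (true dip is 35.0°, so apparent ≤ true as expected).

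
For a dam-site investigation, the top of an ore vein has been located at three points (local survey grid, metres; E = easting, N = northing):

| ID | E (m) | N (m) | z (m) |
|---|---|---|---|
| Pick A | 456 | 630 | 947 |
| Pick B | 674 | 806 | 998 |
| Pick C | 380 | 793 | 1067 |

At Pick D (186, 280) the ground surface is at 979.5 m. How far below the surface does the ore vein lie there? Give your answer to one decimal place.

176.7 m

Let the plane be z = a·E + b·N + c.
Pick B−Pick A: 218a + 176b = 51;  Pick C−Pick A: −76a + 163b = 120.
Solving gives a = −0.26185, b = 0.61411.
Then c = 947 − a·456 − b·630 = 679.52.
At (186, 280): z_contact = −48.70 + 171.95 + 679.52 = 802.76 m.
Depth below ground = 979.5 − 802.76 = 176.7 m.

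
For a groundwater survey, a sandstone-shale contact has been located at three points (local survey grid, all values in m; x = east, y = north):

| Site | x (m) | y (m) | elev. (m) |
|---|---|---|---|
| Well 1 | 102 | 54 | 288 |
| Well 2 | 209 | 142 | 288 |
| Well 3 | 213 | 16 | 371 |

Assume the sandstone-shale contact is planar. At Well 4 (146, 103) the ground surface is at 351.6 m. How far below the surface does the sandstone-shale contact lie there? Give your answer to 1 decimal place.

71.8 m

Two edge vectors: Well 1→Well 2 = (107, 88, 0), Well 1→Well 3 = (111, -38, 83).
Normal n = (Well 1→Well 2) × (Well 1→Well 3) = (7304, -8881, -13834).
So ∂z/∂x = −n_x/n_z = 0.52797 and ∂z/∂y = −n_y/n_z = −0.64197.
Intercept c from Well 1: 288 − 53.85 + 34.67 = 268.81.
At (146, 103): z_contact = 77.08 − 66.12 + 268.81 = 279.77 m.
Depth below ground = 351.6 − 279.77 = 71.8 m.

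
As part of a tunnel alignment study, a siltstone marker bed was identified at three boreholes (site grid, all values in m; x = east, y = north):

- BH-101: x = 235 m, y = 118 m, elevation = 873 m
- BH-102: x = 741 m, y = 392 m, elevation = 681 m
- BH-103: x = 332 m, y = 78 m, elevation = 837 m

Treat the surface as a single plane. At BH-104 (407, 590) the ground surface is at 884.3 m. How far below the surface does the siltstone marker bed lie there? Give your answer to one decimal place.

79.9 m

Let the plane be z = a·x + b·y + c.
BH-102−BH-101: 506a + 274b = −192;  BH-103−BH-101: 97a − 40b = −36.
Solving gives a = −0.37473, b = −0.00871.
Then c = 873 − a·235 − b·118 = 962.09.
At (407, 590): z_contact = −152.51 − 5.14 + 962.09 = 804.43 m.
Depth below ground = 884.3 − 804.43 = 79.9 m.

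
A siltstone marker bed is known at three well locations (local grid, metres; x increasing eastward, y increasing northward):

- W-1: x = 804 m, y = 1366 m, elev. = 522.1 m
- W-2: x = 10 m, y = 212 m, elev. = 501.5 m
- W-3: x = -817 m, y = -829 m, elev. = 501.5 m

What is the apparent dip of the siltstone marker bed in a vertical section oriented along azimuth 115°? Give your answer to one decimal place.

11.8°

Two edge vectors: W-1→W-2 = (-794, -1154, -20.6), W-1→W-3 = (-1621, -2195, -20.6).
Normal n = (W-1→W-2) × (W-1→W-3) = (-21444.6, 17036.2, -127804).
So ∂z/∂x = −n_x/n_z = −0.16779 and ∂z/∂y = −n_y/n_z = 0.13330.
Unit vector along 115° is (sin 115°, cos 115°) = (0.9063, -0.4226).
Slope in that direction = a·(0.9063) + b·(-0.4226) = −0.20841.
Apparent dip = arctan|0.20841| = 11.8° (true dip is 12.1°, so apparent ≤ true as expected).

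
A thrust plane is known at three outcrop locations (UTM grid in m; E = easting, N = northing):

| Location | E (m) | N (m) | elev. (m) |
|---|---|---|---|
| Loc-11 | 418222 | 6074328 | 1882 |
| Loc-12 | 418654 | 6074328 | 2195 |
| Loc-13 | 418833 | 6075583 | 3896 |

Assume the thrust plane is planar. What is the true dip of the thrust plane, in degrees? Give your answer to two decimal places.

55.34°

Two edge vectors: Loc-11→Loc-12 = (432, 0, 313), Loc-11→Loc-13 = (611, 1255, 2014).
Normal n = (Loc-11→Loc-12) × (Loc-11→Loc-13) = (-392815, -678805, 542160).
So ∂z/∂E = −n_x/n_z = 0.72454 and ∂z/∂N = −n_y/n_z = 1.25204.
Gradient magnitude |∇z| = √(a² + b²) = √(0.52495 + 1.56760) = 1.44657.
True dip = arctan(1.44657) = 55.34°, dipping toward SSW (azimuth ≈ 210°).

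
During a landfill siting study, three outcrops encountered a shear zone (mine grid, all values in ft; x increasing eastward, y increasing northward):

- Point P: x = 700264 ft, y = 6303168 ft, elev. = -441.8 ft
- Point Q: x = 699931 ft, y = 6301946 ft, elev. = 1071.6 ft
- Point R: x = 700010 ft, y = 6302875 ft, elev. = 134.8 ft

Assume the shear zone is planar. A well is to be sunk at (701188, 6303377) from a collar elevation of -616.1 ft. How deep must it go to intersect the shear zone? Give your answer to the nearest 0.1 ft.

Two edge vectors: Point P→Point Q = (-333, -1222, 1513.4), Point P→Point R = (-254, -293, 576.6).
Normal n = (Point P→Point Q) × (Point P→Point R) = (-261179, -192395.8, -212819).
So ∂z/∂x = −n_x/n_z = −1.227235350 and ∂z/∂y = −n_y/n_z = −0.904034884.
Intercept c from Point P: -441.8 + 859388.74 + 5698283.75 = 6557230.69.
At (701188, 6303377): z_contact = −860522.70 − 5698472.70 + 6557230.69 = -1764.71 ft.
Depth below ground = -616.1 − (-1764.71) = 1148.6 ft.

1148.6 ft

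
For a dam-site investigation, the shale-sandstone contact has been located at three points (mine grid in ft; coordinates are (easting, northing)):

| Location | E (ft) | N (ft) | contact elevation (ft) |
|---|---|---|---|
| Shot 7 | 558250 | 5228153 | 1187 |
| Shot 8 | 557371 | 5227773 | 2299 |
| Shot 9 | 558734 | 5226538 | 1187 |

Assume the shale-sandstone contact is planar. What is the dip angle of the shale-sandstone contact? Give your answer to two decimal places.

49.46°

Let the plane be z = a·E + b·N + c.
Shot 8−Shot 7: −879a − 380b = 1112;  Shot 9−Shot 7: 484a − 1615b = 0.
Solving gives a = −1.11997, b = −0.33564.
Gradient magnitude |∇z| = √(a² + b²) = √(1.25434 + 0.11266) = 1.16919.
True dip = arctan(1.16919) = 49.46°, dipping toward ENE (azimuth ≈ 073°).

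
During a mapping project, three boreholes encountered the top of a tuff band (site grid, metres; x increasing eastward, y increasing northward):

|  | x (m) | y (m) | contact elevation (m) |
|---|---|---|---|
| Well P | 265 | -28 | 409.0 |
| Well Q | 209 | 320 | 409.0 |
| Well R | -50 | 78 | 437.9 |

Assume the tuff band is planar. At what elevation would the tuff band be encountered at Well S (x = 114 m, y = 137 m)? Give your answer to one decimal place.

Two edge vectors: Well P→Well Q = (-56, 348, 0), Well P→Well R = (-315, 106, 28.9).
Normal n = (Well P→Well Q) × (Well P→Well R) = (10057.2, 1618.4, 103684).
So ∂z/∂x = −n_x/n_z = −0.09700 and ∂z/∂y = −n_y/n_z = −0.01561.
Intercept c from Well P: 409 + 25.70 − 0.44 = 434.27.
At (114, 137): z = −11.1 − 2.1 + 434.27 = 421.1 m.

421.1 m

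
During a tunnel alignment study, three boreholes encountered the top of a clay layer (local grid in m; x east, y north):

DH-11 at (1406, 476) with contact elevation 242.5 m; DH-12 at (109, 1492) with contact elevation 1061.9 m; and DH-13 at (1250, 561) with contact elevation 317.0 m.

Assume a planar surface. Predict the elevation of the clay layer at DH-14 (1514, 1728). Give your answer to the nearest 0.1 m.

1038.5 m

Two edge vectors: DH-11→DH-12 = (-1297, 1016, 819.4), DH-11→DH-13 = (-156, 85, 74.5).
Normal n = (DH-11→DH-12) × (DH-11→DH-13) = (6043, -31199.9, 48251).
So ∂z/∂x = −n_x/n_z = −0.125241 and ∂z/∂y = −n_y/n_z = 0.646617.
Intercept c from DH-11: 242.5 + 176.09 − 307.79 = 110.80.
At (1514, 1728): z = −189.6 + 1117.4 + 110.80 = 1038.5 m.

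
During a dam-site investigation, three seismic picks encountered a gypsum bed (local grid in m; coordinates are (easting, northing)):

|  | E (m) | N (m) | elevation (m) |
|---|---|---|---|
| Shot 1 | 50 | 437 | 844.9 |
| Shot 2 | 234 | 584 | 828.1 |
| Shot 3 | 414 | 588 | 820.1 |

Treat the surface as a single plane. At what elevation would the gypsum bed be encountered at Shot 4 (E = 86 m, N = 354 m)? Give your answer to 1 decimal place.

848.4 m

Let the plane be z = a·E + b·N + c.
Shot 2−Shot 1: 184a + 147b = −16.8;  Shot 3−Shot 1: 364a + 151b = −24.8.
Solving gives a = −0.04310, b = −0.06033.
Then c = 844.9 − a·50 − b·437 = 873.42.
At (86, 354): z = −3.7 − 21.4 + 873.42 = 848.4 m.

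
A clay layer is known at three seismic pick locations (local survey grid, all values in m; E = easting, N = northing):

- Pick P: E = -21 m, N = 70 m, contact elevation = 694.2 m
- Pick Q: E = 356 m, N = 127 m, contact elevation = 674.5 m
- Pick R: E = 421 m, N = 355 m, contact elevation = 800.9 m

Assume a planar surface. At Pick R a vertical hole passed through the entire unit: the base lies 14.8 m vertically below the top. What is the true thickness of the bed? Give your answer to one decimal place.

Let the plane be z = a·E + b·N + c.
Pick Q−Pick P: 377a + 57b = −19.7;  Pick R−Pick P: 442a + 285b = 106.7.
Solving gives a = −0.14220, b = 0.59493.
|∇z| = √(a²+b²) = 0.61169, so dip δ = arctan(0.61169) = 31.45°.
True thickness = vertical thickness × cos δ = 14.8 × cos 31.45° = 12.6 m.

12.6 m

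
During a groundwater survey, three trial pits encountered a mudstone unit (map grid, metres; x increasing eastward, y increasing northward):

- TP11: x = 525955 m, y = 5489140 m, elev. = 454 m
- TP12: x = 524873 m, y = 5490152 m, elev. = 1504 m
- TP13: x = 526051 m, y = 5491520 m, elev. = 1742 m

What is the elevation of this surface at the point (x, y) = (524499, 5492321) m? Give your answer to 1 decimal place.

Let the plane be z = a·x + b·y + c.
TP12−TP11: −1082a + 1012b = 1050;  TP13−TP11: 96a + 2380b = 1288.
Solving gives a = −0.447381893, b = 0.559222127.
Then c = 454 − a·525955 − b·5489140 = −2833891.80.
At (524499, 5492321): z = −234651.4 + 3071427.4 − 2833891.80 = 2884.3 m.

2884.3 m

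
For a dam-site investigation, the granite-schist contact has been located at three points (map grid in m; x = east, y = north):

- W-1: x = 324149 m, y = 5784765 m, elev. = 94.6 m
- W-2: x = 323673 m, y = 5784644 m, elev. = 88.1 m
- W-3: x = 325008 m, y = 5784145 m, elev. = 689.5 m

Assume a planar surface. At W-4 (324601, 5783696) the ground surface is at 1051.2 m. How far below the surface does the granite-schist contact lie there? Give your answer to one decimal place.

Let the plane be z = a·x + b·y + c.
W-2−W-1: −476a − 121b = −6.5;  W-3−W-1: 859a − 620b = 594.9.
Solving gives a = 0.190480355, b = −0.695608669.
Then c = 94.6 − a·324149 − b·5784765 = 3962283.27.
At (324601, 5783696): z_contact = 61830.11 − 4023189.08 + 3962283.27 = 924.30 m.
Depth below ground = 1051.2 − 924.30 = 126.9 m.

126.9 m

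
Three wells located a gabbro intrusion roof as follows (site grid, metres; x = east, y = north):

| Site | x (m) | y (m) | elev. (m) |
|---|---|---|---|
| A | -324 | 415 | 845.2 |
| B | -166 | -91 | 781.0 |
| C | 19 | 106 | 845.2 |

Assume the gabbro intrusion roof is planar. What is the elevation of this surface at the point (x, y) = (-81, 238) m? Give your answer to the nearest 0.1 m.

Let the plane be z = a·x + b·y + c.
B−A: 158a − 506b = −64.2;  C−A: 343a − 309b = 0.
Solving gives a = 0.15904, b = 0.17654.
Then c = 845.2 − a·-324 − b·415 = 823.47.
At (-81, 238): z = −12.9 + 42.0 + 823.47 = 852.6 m.

852.6 m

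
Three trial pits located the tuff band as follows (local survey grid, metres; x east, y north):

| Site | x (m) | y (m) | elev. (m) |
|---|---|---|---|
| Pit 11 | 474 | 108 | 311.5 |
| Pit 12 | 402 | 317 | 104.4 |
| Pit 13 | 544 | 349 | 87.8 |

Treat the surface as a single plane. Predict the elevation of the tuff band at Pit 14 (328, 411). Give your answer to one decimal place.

7.1 m

Two edge vectors: Pit 11→Pit 12 = (-72, 209, -207.1), Pit 11→Pit 13 = (70, 241, -223.7).
Normal n = (Pit 11→Pit 12) × (Pit 11→Pit 13) = (3157.8, -30603.4, -31982).
So ∂z/∂x = −n_x/n_z = 0.09874 and ∂z/∂y = −n_y/n_z = −0.95689.
Intercept c from Pit 11: 311.5 − 46.80 + 103.34 = 368.04.
At (328, 411): z = 32.4 − 393.3 + 368.04 = 7.1 m.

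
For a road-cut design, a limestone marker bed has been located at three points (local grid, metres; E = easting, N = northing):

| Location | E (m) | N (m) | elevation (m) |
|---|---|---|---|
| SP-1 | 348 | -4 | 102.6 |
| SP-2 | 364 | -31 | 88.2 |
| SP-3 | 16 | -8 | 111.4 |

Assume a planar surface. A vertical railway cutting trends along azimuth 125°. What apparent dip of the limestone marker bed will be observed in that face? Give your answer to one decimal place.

17.8°

Two edge vectors: SP-1→SP-2 = (16, -27, -14.4), SP-1→SP-3 = (-332, -4, 8.8).
Normal n = (SP-1→SP-2) × (SP-1→SP-3) = (-295.2, 4640, -9028).
So ∂z/∂E = −n_x/n_z = −0.03270 and ∂z/∂N = −n_y/n_z = 0.51396.
Unit vector along 125° is (sin 125°, cos 125°) = (0.8192, -0.5736).
Slope in that direction = a·(0.8192) + b·(-0.5736) = −0.32158.
Apparent dip = arctan|0.32158| = 17.8° (true dip is 27.2°, so apparent ≤ true as expected).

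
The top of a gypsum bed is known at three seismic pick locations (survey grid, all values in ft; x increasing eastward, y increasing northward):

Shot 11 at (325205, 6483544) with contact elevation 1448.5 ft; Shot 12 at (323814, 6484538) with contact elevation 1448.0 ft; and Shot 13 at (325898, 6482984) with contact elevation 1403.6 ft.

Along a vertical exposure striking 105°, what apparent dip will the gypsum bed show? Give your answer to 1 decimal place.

16.8°

Two edge vectors: Shot 11→Shot 12 = (-1391, 994, -0.5), Shot 11→Shot 13 = (693, -560, -44.9).
Normal n = (Shot 11→Shot 12) × (Shot 11→Shot 13) = (-44910.6, -62802.4, 90118).
So ∂z/∂x = −n_x/n_z = 0.49835 and ∂z/∂y = −n_y/n_z = 0.69689.
Unit vector along 105° is (sin 105°, cos 105°) = (0.9659, -0.2588).
Slope in that direction = a·(0.9659) + b·(-0.2588) = 0.30100.
Apparent dip = arctan|0.30100| = 16.8° (true dip is 40.6°, so apparent ≤ true as expected).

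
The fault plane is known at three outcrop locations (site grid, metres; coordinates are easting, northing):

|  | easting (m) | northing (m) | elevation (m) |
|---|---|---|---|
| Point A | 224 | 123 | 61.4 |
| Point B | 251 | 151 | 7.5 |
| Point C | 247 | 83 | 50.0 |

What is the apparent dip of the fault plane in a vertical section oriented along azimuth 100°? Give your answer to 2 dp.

52.85°

Two edge vectors: Point A→Point B = (27, 28, -53.9), Point A→Point C = (23, -40, -11.4).
Normal n = (Point A→Point B) × (Point A→Point C) = (-2475.2, -931.9, -1724).
So ∂z/∂easting = −n_x/n_z = −1.43573 and ∂z/∂northing = −n_y/n_z = −0.54055.
Unit vector along 100° is (sin 100°, cos 100°) = (0.9848, -0.1736).
Slope in that direction = a·(0.9848) + b·(-0.1736) = −1.32005.
Apparent dip = arctan|1.32005| = 52.85° (true dip is 56.9°, so apparent ≤ true as expected).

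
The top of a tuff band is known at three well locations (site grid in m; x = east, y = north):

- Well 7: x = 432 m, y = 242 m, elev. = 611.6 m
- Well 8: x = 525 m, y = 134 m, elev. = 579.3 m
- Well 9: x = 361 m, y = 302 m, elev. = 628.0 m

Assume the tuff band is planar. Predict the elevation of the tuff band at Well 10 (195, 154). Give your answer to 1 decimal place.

Two edge vectors: Well 7→Well 8 = (93, -108, -32.3), Well 7→Well 9 = (-71, 60, 16.4).
Normal n = (Well 7→Well 8) × (Well 7→Well 9) = (166.8, 768.1, -2088).
So ∂z/∂x = −n_x/n_z = 0.07989 and ∂z/∂y = −n_y/n_z = 0.36786.
Intercept c from Well 7: 611.6 − 34.51 − 89.02 = 488.07.
At (195, 154): z = 15.6 + 56.7 + 488.07 = 560.3 m.

560.3 m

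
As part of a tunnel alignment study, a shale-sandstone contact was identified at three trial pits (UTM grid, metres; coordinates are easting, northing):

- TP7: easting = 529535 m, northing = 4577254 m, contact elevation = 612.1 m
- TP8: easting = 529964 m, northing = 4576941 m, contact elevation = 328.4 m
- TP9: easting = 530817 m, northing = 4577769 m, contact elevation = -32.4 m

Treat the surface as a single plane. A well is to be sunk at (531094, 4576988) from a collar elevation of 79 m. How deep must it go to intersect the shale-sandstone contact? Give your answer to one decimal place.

Two edge vectors: TP7→TP8 = (429, -313, -283.7), TP7→TP9 = (1282, 515, -644.5).
Normal n = (TP7→TP8) × (TP7→TP9) = (347834, -87212.9, 622201).
So ∂z/∂easting = −n_x/n_z = −0.559037996 and ∂z/∂northing = −n_y/n_z = 0.140168370.
Intercept c from TP7: 612.1 + 296030.19 − 641586.23 = −344943.95.
At (531094, 4576988): z_contact = −296901.73 + 641548.95 − 344943.95 = -296.73 m.
Depth below ground = 79 − (-296.73) = 375.7 m.

375.7 m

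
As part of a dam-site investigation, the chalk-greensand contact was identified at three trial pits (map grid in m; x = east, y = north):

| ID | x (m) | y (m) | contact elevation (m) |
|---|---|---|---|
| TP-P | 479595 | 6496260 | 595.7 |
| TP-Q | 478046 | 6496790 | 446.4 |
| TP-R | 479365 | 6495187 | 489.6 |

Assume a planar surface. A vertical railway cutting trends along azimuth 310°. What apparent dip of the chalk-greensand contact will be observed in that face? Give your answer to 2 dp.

2.64°

Let the plane be z = a·x + b·y + c.
TP-Q−TP-P: −1549a + 530b = −149.3;  TP-R−TP-P: −230a − 1073b = −106.1.
Solving gives a = 0.12132, b = 0.07288.
Unit vector along 310° is (sin 310°, cos 310°) = (-0.7660, 0.6428).
Slope in that direction = a·(-0.7660) + b·(0.6428) = −0.04609.
Apparent dip = arctan|0.04609| = 2.64° (true dip is 8.1°, so apparent ≤ true as expected).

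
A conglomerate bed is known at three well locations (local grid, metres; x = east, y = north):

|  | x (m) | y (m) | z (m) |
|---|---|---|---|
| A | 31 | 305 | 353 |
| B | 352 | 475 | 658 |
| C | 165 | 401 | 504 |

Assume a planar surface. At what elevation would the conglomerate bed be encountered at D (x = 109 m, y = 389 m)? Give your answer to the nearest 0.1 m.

467.5 m

Two edge vectors: A→B = (321, 170, 305), A→C = (134, 96, 151).
Normal n = (A→B) × (A→C) = (-3610, -7601, 8036).
So ∂z/∂x = −n_x/n_z = 0.44923 and ∂z/∂y = −n_y/n_z = 0.94587.
Intercept c from A: 353 − 13.93 − 288.49 = 50.58.
At (109, 389): z = 49.0 + 367.9 + 50.58 = 467.5 m.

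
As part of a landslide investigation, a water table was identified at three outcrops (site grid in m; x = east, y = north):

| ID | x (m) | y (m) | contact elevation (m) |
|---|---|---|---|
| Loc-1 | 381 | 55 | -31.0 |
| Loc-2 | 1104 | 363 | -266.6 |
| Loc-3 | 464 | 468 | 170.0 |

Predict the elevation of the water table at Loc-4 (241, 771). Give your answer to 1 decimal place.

483.0 m

Let the plane be z = a·x + b·y + c.
Loc-2−Loc-1: 723a + 308b = −235.6;  Loc-3−Loc-1: 83a + 413b = 201.
Solving gives a = −0.583115, b = 0.603871.
Then c = -31 − a·381 − b·55 = 157.95.
At (241, 771): z = −140.5 + 465.6 + 157.95 = 483.0 m.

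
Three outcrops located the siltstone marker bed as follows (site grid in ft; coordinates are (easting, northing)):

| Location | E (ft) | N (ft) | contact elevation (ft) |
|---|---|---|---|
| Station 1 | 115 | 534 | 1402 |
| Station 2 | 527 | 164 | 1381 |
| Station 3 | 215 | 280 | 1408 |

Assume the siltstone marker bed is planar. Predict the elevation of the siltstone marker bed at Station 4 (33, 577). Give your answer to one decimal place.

1408.3 ft

Let the plane be z = a·E + b·N + c.
Station 2−Station 1: 412a − 370b = −21;  Station 3−Station 1: 100a − 254b = 6.
Solving gives a = −0.11167, b = −0.06759.
Then c = 1402 − a·115 − b·534 = 1450.93.
At (33, 577): z = −3.7 − 39.0 + 1450.93 = 1408.3 ft.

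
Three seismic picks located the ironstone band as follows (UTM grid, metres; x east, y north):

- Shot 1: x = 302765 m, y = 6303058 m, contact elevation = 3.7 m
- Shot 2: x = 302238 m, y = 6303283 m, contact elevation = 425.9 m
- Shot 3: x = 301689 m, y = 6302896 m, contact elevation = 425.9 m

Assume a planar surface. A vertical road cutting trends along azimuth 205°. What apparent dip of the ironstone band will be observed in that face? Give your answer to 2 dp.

23.30°

Two edge vectors: Shot 1→Shot 2 = (-527, 225, 422.2), Shot 1→Shot 3 = (-1076, -162, 422.2).
Normal n = (Shot 1→Shot 2) × (Shot 1→Shot 3) = (163391.4, -231787.8, 327474).
So ∂z/∂x = −n_x/n_z = −0.49894 and ∂z/∂y = −n_y/n_z = 0.70781.
Unit vector along 205° is (sin 205°, cos 205°) = (-0.4226, -0.9063).
Slope in that direction = a·(-0.4226) + b·(-0.9063) = −0.43063.
Apparent dip = arctan|0.43063| = 23.30° (true dip is 40.9°, so apparent ≤ true as expected).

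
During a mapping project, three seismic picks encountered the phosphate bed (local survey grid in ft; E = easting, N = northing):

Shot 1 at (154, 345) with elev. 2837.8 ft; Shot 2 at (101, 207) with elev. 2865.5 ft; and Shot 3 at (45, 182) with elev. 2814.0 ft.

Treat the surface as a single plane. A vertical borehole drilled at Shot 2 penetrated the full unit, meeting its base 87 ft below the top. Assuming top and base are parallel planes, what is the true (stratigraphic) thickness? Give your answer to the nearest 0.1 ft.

50.8 ft

Two edge vectors: Shot 1→Shot 2 = (-53, -138, 27.7), Shot 1→Shot 3 = (-109, -163, -23.8).
Normal n = (Shot 1→Shot 2) × (Shot 1→Shot 3) = (7799.5, -4280.7, -6403).
So ∂z/∂E = −n_x/n_z = 1.21810 and ∂z/∂N = −n_y/n_z = −0.66855.
|∇z| = √(a²+b²) = 1.38950, so dip δ = arctan(1.38950) = 54.26°.
True thickness = vertical thickness × cos δ = 87 × cos 54.26° = 50.8 ft.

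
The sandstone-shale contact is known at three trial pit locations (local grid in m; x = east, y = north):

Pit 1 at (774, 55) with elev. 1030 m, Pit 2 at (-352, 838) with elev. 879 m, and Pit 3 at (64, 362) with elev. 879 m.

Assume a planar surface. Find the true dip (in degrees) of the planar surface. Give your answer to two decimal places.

24.42°

Two edge vectors: Pit 1→Pit 2 = (-1126, 783, -151), Pit 1→Pit 3 = (-710, 307, -151).
Normal n = (Pit 1→Pit 2) × (Pit 1→Pit 3) = (-71876, -62816, 210248).
So ∂z/∂x = −n_x/n_z = 0.34186 and ∂z/∂y = −n_y/n_z = 0.29877.
Gradient magnitude |∇z| = √(a² + b²) = √(0.11687 + 0.08926) = 0.45402.
True dip = arctan(0.45402) = 24.42°, dipping toward SW (azimuth ≈ 229°).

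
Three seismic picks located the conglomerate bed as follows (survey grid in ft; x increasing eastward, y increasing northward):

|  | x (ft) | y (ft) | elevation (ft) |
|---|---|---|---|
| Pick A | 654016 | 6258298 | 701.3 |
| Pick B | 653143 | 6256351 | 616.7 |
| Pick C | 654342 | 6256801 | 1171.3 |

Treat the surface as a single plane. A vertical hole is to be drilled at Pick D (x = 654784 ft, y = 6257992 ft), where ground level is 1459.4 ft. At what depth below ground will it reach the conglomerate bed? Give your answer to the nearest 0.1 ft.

285.7 ft

Let the plane be z = a·x + b·y + c.
Pick B−Pick A: −873a − 1947b = −84.6;  Pick C−Pick A: 326a − 1497b = 470.
Solving gives a = 0.536534091, b = −0.197120833.
Then c = 701.3 − a·654016 − b·6258298 = 883440.33.
At (654784, 6257992): z_contact = 351313.94 − 1233580.59 + 883440.33 = 1173.68 ft.
Depth below ground = 1459.4 − 1173.68 = 285.7 ft.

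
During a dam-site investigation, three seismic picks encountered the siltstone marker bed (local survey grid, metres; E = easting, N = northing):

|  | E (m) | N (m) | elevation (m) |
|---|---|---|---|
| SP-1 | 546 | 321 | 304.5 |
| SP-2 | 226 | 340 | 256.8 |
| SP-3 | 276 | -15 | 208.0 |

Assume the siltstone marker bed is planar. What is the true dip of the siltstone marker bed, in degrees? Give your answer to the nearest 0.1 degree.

Two edge vectors: SP-1→SP-2 = (-320, 19, -47.7), SP-1→SP-3 = (-270, -336, -96.5).
Normal n = (SP-1→SP-2) × (SP-1→SP-3) = (-17860.7, -18001, 112650).
So ∂z/∂E = −n_x/n_z = 0.15855 and ∂z/∂N = −n_y/n_z = 0.15980.
Gradient magnitude |∇z| = √(a² + b²) = √(0.02514 + 0.02553) = 0.22511.
True dip = arctan(0.22511) = 12.7°, dipping toward SW (azimuth ≈ 225°).

12.7°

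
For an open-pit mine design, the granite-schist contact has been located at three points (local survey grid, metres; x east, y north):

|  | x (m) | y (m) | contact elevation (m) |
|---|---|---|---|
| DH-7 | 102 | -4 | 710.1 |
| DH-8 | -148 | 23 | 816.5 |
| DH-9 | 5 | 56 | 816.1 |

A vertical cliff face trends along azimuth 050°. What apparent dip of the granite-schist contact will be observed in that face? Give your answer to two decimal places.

31.88°

Let the plane be z = a·x + b·y + c.
DH-8−DH-7: −250a + 27b = 106.4;  DH-9−DH-7: −97a + 60b = 106.
Solving gives a = −0.28447, b = 1.30678.
Unit vector along 050° is (sin 50°, cos 50°) = (0.7660, 0.6428).
Slope in that direction = a·(0.7660) + b·(0.6428) = 0.62206.
Apparent dip = arctan|0.62206| = 31.88° (true dip is 53.2°, so apparent ≤ true as expected).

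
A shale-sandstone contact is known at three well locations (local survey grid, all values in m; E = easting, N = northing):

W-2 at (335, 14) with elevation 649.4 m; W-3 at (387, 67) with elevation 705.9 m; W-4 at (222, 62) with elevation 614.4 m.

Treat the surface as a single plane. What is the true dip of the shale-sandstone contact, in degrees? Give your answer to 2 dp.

Let the plane be z = a·E + b·N + c.
W-3−W-2: 52a + 53b = 56.5;  W-4−W-2: −113a + 48b = −35.
Solving gives a = 0.53824, b = 0.53795.
Gradient magnitude |∇z| = √(a² + b²) = √(0.28971 + 0.28939) = 0.76098.
True dip = arctan(0.76098) = 37.27°, dipping toward SW (azimuth ≈ 225°).

37.27°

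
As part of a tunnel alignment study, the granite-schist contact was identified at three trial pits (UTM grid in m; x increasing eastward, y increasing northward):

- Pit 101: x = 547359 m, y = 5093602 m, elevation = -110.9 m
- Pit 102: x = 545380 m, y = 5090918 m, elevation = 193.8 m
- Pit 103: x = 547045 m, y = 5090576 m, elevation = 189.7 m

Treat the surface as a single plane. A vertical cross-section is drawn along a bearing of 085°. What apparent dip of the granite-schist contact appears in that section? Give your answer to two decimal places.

Two edge vectors: Pit 101→Pit 102 = (-1979, -2684, 304.7), Pit 101→Pit 103 = (-314, -3026, 300.6).
Normal n = (Pit 101→Pit 102) × (Pit 101→Pit 103) = (115211.8, 499211.6, 5145678).
So ∂z/∂x = −n_x/n_z = −0.02239 and ∂z/∂y = −n_y/n_z = −0.09702.
Unit vector along 085° is (sin 85°, cos 85°) = (0.9962, 0.0872).
Slope in that direction = a·(0.9962) + b·(0.0872) = −0.03076.
Apparent dip = arctan|0.03076| = 1.76° (true dip is 5.7°, so apparent ≤ true as expected).

1.76°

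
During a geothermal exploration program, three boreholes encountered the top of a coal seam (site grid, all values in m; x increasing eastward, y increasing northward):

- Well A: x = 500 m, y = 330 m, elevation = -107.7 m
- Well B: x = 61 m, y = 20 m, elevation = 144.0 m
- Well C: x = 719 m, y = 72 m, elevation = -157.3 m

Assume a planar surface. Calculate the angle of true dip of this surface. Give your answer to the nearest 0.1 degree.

25.6°

Let the plane be z = a·x + b·y + c.
Well B−Well A: −439a − 310b = 251.7;  Well C−Well A: 219a − 258b = −49.6.
Solving gives a = −0.44335, b = −0.18409.
Gradient magnitude |∇z| = √(a² + b²) = √(0.19656 + 0.03389) = 0.48005.
True dip = arctan(0.48005) = 25.6°, dipping toward ENE (azimuth ≈ 067°).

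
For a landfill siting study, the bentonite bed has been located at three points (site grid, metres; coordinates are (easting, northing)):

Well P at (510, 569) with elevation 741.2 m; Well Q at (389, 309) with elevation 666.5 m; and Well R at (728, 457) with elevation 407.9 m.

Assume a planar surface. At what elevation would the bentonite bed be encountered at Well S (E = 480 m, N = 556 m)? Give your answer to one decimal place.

764.2 m

Two edge vectors: Well P→Well Q = (-121, -260, -74.7), Well P→Well R = (218, -112, -333.3).
Normal n = (Well P→Well Q) × (Well P→Well R) = (78291.6, -56613.9, 70232).
So ∂z/∂E = −n_x/n_z = −1.11476 and ∂z/∂N = −n_y/n_z = 0.80610.
Intercept c from Well P: 741.2 + 568.53 − 458.67 = 851.06.
At (480, 556): z = −535.1 + 448.2 + 851.06 = 764.2 m.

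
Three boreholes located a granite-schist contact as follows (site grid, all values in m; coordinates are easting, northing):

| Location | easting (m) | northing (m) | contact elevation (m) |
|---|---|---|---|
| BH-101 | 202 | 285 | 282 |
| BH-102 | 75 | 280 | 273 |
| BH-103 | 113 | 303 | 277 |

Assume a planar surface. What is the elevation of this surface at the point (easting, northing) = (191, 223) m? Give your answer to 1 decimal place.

277.5 m

Let the plane be z = a·easting + b·northing + c.
BH-102−BH-101: −127a − 5b = −9;  BH-103−BH-101: −89a + 18b = −5.
Solving gives a = 0.06847, b = 0.06078.
Then c = 282 − a·202 − b·285 = 250.85.
At (191, 223): z = 13.1 + 13.6 + 250.85 = 277.5 m.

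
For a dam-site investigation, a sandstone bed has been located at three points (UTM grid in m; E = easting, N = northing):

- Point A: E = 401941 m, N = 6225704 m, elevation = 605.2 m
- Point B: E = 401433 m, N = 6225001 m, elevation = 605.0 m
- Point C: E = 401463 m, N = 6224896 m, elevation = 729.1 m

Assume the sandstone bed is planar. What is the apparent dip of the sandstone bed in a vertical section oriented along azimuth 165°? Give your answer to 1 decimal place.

48.3°

Let the plane be z = a·E + b·N + c.
Point B−Point A: −508a − 703b = −0.2;  Point C−Point A: −478a − 808b = 123.9.
Solving gives a = 1.17242, b = −0.84693.
Unit vector along 165° is (sin 165°, cos 165°) = (0.2588, -0.9659).
Slope in that direction = a·(0.2588) + b·(-0.9659) = 1.12151.
Apparent dip = arctan|1.12151| = 48.3° (true dip is 55.3°, so apparent ≤ true as expected).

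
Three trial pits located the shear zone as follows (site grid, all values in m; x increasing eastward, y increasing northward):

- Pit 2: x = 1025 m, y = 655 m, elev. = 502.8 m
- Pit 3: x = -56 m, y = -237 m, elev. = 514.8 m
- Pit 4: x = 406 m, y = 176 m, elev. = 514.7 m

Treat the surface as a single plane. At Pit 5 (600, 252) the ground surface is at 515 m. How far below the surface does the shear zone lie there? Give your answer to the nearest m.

Two edge vectors: Pit 2→Pit 3 = (-1081, -892, 12), Pit 2→Pit 4 = (-619, -479, 11.9).
Normal n = (Pit 2→Pit 3) × (Pit 2→Pit 4) = (-4866.8, 5435.9, -34349).
So ∂z/∂x = −n_x/n_z = −0.14169 and ∂z/∂y = −n_y/n_z = 0.15825.
Intercept c from Pit 2: 502.8 + 145.23 − 103.66 = 544.37.
At (600, 252): z_contact = −85.0 + 39.9 + 544.37 = 499.2 m.
Depth below ground = 515 − 499.2 = 16 m.

16 m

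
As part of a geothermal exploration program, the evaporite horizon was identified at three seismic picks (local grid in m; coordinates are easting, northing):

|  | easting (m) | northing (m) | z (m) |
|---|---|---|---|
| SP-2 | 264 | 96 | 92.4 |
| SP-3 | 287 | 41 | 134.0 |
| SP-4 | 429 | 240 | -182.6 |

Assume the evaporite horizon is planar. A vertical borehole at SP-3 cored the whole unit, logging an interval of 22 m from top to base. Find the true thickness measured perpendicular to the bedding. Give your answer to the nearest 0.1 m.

Two edge vectors: SP-2→SP-3 = (23, -55, 41.6), SP-2→SP-4 = (165, 144, -275).
Normal n = (SP-2→SP-3) × (SP-2→SP-4) = (9134.6, 13189, 12387).
So ∂z/∂easting = −n_x/n_z = −0.73743 and ∂z/∂northing = −n_y/n_z = −1.06475.
|∇z| = √(a²+b²) = 1.29518, so dip δ = arctan(1.29518) = 52.33°.
True thickness = vertical thickness × cos δ = 22 × cos 52.33° = 13.4 m.

13.4 m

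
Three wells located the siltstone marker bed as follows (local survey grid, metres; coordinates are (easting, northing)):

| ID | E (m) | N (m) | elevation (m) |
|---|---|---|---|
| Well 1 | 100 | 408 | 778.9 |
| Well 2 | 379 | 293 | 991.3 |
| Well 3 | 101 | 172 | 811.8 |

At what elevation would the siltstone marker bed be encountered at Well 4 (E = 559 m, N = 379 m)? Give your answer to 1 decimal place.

1106.5 m

Two edge vectors: Well 1→Well 2 = (279, -115, 212.4), Well 1→Well 3 = (1, -236, 32.9).
Normal n = (Well 1→Well 2) × (Well 1→Well 3) = (46342.9, -8966.7, -65729).
So ∂z/∂E = −n_x/n_z = 0.70506 and ∂z/∂N = −n_y/n_z = −0.13642.
Intercept c from Well 1: 778.9 − 70.51 + 55.66 = 764.05.
At (559, 379): z = 394.1 − 51.7 + 764.05 = 1106.5 m.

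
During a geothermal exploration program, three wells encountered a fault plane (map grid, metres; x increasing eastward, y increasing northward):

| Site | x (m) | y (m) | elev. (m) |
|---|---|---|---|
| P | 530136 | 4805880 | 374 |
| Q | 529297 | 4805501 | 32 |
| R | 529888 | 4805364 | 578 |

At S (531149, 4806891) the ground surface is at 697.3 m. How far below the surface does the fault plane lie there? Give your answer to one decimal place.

Two edge vectors: P→Q = (-839, -379, -342), P→R = (-248, -516, 204).
Normal n = (P→Q) × (P→R) = (-253788, 255972, 338932).
So ∂z/∂x = −n_x/n_z = 0.748787367 and ∂z/∂y = −n_y/n_z = −0.755231138.
Intercept c from P: 374 − 396959.14 + 3629550.22 = 3232965.08.
At (531149, 4806891): z_contact = 397717.66 − 3630313.76 + 3232965.08 = 368.98 m.
Depth below ground = 697.3 − 368.98 = 328.3 m.

328.3 m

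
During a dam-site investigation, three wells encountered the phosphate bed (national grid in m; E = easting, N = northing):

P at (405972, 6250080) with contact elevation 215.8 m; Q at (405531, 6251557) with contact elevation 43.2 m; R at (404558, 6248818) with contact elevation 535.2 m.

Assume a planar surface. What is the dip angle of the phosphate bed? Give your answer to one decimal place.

Let the plane be z = a·E + b·N + c.
Q−P: −441a + 1477b = −172.6;  R−P: −1414a − 1262b = 319.4.
Solving gives a = −0.09600, b = −0.14552.
Gradient magnitude |∇z| = √(a² + b²) = √(0.00922 + 0.02118) = 0.17434.
True dip = arctan(0.17434) = 9.9°, dipping toward NNE (azimuth ≈ 033°).

9.9°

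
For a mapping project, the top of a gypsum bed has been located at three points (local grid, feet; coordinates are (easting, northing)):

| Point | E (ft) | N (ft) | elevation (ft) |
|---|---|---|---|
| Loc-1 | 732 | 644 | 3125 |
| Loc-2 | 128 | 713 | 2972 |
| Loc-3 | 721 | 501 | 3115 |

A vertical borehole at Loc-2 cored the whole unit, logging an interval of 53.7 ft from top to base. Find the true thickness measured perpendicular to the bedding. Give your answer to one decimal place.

51.9 ft

Let the plane be z = a·E + b·N + c.
Loc-2−Loc-1: −604a + 69b = −153;  Loc-3−Loc-1: −11a − 143b = −10.
Solving gives a = 0.25902, b = 0.05001.
|∇z| = √(a²+b²) = 0.26381, so dip δ = arctan(0.26381) = 14.78°.
True thickness = vertical thickness × cos δ = 53.7 × cos 14.78° = 51.9 ft.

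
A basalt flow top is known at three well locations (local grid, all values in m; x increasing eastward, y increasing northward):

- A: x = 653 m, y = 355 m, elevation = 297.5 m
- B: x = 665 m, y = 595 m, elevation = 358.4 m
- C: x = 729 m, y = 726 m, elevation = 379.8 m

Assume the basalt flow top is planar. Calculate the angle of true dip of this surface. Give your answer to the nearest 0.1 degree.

18.5°

Let the plane be z = a·x + b·y + c.
B−A: 12a + 240b = 60.9;  C−A: 76a + 371b = 82.3.
Solving gives a = −0.20611, b = 0.26406.
Gradient magnitude |∇z| = √(a² + b²) = √(0.04248 + 0.06973) = 0.33498.
True dip = arctan(0.33498) = 18.5°, dipping toward SE (azimuth ≈ 142°).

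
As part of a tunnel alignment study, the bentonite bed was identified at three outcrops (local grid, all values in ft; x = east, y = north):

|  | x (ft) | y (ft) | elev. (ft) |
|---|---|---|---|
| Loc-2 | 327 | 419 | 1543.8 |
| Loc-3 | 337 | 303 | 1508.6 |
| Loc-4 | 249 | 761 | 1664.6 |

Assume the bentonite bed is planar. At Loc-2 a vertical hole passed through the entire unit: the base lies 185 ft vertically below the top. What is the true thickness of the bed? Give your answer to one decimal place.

169.0 ft

Two edge vectors: Loc-2→Loc-3 = (10, -116, -35.2), Loc-2→Loc-4 = (-78, 342, 120.8).
Normal n = (Loc-2→Loc-3) × (Loc-2→Loc-4) = (-1974.4, 1537.6, -5628).
So ∂z/∂x = −n_x/n_z = −0.35082 and ∂z/∂y = −n_y/n_z = 0.27321.
|∇z| = √(a²+b²) = 0.44465, so dip δ = arctan(0.44465) = 23.97°.
True thickness = vertical thickness × cos δ = 185 × cos 23.97° = 169.0 ft.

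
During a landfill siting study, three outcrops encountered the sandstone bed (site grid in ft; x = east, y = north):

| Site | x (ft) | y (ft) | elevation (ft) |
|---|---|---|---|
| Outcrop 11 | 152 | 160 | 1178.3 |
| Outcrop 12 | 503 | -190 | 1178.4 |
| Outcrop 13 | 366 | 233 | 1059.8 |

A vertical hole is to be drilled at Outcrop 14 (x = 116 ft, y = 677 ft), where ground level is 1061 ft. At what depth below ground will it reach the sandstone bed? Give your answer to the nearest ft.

82 ft

Two edge vectors: Outcrop 11→Outcrop 12 = (351, -350, 0.1), Outcrop 11→Outcrop 13 = (214, 73, -118.5).
Normal n = (Outcrop 11→Outcrop 12) × (Outcrop 11→Outcrop 13) = (41467.7, 41614.9, 100523).
So ∂z/∂x = −n_x/n_z = −0.41252 and ∂z/∂y = −n_y/n_z = −0.41398.
Intercept c from Outcrop 11: 1178.3 + 62.70 + 66.24 = 1307.24.
At (116, 677): z_contact = −47.9 − 280.3 + 1307.24 = 979.1 ft.
Depth below ground = 1061 − 979.1 = 82 ft.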